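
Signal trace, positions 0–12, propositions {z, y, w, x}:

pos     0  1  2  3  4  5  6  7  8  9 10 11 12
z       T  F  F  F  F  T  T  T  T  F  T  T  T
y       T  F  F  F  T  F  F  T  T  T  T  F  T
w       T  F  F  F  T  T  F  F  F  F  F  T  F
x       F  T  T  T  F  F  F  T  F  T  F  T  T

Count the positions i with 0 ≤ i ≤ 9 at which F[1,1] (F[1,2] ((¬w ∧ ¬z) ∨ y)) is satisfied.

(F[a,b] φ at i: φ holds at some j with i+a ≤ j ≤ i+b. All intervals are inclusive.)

9

Evaluate at each i in [0,9]:
  i=0: ✓ (witness j=1)
  i=1: ✓ (witness j=2)
  i=2: ✓ (witness j=3)
  i=3: ✗ (none in [4,4])
  i=4: ✓ (witness j=5)
  i=5: ✓ (witness j=6)
  i=6: ✓ (witness j=7)
  i=7: ✓ (witness j=8)
  i=8: ✓ (witness j=9)
  i=9: ✓ (witness j=10)
Positions where it holds: {0, 1, 2, 4, 5, 6, 7, 8, 9} → 9.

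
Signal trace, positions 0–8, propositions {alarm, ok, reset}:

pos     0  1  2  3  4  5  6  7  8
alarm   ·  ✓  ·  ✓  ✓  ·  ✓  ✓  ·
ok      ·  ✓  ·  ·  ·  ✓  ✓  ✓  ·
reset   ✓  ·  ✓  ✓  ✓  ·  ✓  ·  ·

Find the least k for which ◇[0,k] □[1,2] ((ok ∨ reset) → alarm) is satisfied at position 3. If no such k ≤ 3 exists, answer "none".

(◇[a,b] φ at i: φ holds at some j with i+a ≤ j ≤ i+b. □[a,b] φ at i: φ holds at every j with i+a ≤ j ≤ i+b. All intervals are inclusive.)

Scan j = 3,4,… for □[1,2] ((ok ∨ reset) → alarm):
  j=3: fails
  j=4: fails
  j=5: holds
First hit at j=5, so smallest k = 5-3 = 2.

2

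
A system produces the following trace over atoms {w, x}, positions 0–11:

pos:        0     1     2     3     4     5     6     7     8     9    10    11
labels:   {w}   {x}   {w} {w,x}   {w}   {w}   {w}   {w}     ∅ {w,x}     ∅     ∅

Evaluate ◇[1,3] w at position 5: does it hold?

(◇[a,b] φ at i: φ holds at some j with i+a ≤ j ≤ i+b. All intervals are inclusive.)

Holds

Check w at each j in [6,8]:
  j=6: true
  j=7: true
  j=8: false
Found at j=6 → formula holds.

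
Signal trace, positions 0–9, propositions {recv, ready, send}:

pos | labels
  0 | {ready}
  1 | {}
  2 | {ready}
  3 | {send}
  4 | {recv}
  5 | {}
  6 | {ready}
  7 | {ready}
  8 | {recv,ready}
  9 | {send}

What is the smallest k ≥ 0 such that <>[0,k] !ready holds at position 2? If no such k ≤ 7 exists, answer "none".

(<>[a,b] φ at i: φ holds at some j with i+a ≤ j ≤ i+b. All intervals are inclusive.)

Scan j = 2,3,… for !ready:
  j=2: fails
  j=3: holds
First hit at j=3, so smallest k = 3-2 = 1.

1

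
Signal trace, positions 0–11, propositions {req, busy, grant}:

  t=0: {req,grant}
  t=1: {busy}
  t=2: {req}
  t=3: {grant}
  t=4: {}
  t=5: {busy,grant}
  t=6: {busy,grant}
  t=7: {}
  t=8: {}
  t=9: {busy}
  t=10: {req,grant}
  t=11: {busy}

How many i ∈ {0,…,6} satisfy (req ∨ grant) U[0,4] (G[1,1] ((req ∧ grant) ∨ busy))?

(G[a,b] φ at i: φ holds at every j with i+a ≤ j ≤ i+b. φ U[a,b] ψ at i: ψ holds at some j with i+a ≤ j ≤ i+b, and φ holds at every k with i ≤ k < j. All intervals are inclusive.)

5

Evaluate at each i in [0,6]:
  i=0: ✓ (rhs at j=0)
  i=1: ✗ (lhs fails at k=1 before rhs at j=4)
  i=2: ✓ (rhs at j=4; lhs holds on [2,3])
  i=3: ✓ (rhs at j=4; lhs holds on [3,3])
  i=4: ✓ (rhs at j=4)
  i=5: ✓ (rhs at j=5)
  i=6: ✗ (lhs fails at k=7 before rhs at j=8)
Positions where it holds: {0, 2, 3, 4, 5} → 5.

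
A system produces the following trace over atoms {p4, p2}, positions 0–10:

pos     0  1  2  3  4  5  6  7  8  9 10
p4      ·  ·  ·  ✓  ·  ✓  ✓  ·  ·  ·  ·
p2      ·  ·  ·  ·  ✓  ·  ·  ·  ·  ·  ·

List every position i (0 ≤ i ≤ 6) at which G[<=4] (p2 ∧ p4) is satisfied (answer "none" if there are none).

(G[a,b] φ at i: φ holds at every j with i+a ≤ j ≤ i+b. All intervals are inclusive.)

Evaluate at each i in [0,6]:
  i=0: ✗ (fails at j=0)
  i=1: ✗ (fails at j=1)
  i=2: ✗ (fails at j=2)
  i=3: ✗ (fails at j=3)
  i=4: ✗ (fails at j=4)
  i=5: ✗ (fails at j=5)
  i=6: ✗ (fails at j=6)

none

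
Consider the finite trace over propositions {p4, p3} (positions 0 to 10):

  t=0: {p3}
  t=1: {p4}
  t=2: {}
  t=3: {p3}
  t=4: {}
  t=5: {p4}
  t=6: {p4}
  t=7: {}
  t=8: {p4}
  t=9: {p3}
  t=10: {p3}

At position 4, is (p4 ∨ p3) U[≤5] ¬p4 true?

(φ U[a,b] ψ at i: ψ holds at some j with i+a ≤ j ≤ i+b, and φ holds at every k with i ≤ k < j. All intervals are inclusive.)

Need some j in [4,9] with ¬p4, and (p4 ∨ p3) at every k in [4,j-1].
  j=4: ¬p4 holds; no prefix to check → satisfied.

Yes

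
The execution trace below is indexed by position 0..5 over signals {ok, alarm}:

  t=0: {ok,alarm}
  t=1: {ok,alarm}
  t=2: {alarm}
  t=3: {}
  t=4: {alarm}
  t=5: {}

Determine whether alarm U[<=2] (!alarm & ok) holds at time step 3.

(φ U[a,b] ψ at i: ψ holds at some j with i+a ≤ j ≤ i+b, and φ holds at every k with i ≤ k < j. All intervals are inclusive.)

Does not hold

Need some j in [3,5] with (!alarm & ok), and alarm at every k in [3,j-1].
  j=3: (!alarm & ok) false.
  j=4: (!alarm & ok) false.
  j=5: (!alarm & ok) false.
No j in the window works → until fails.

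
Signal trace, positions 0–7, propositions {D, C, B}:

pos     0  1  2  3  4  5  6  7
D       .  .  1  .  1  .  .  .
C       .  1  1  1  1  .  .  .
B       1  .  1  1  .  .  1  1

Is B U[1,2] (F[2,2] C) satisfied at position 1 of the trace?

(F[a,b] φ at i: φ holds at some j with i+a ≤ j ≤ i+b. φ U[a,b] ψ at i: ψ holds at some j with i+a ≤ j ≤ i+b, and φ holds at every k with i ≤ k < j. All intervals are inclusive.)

Does not hold

Need some j in [2,3] with F[2,2] C, and B at every k in [1,j-1].
  j=2: F[2,2] C holds, but B fails at k=1 → not this j.
  j=3: F[2,2] C — fails (none in [5,5]).
No j in the window works → until fails.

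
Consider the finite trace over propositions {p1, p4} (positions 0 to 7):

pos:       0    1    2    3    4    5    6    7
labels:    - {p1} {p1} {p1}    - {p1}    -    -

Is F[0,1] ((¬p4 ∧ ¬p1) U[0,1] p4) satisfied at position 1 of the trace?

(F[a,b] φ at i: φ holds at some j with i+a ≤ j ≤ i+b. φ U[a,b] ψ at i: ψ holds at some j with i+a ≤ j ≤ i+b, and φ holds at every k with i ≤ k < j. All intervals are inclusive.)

Does not hold

Check ((¬p4 ∧ ¬p1) U[0,1] p4) at each j in [1,2]:
  j=1: fails
  j=2: fails
No position in the window satisfies it → formula fails.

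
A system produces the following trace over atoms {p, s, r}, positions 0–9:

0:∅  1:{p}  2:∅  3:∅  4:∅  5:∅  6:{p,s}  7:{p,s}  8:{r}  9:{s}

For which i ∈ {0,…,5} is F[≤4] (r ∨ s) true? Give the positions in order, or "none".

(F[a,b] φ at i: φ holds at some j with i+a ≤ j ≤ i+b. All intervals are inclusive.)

2, 3, 4, 5

Evaluate at each i in [0,5]:
  i=0: ✗ (none in [0,4])
  i=1: ✗ (none in [1,5])
  i=2: ✓ (witness j=6)
  i=3: ✓ (witness j=6)
  i=4: ✓ (witness j=6)
  i=5: ✓ (witness j=6)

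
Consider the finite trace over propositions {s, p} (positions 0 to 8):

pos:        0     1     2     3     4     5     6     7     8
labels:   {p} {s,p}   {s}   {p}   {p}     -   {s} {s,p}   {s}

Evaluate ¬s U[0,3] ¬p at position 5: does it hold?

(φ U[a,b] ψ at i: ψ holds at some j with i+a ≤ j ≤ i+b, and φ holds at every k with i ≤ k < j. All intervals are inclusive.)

Need some j in [5,8] with ¬p, and ¬s at every k in [5,j-1].
  j=5: ¬p holds; no prefix to check → satisfied.

Holds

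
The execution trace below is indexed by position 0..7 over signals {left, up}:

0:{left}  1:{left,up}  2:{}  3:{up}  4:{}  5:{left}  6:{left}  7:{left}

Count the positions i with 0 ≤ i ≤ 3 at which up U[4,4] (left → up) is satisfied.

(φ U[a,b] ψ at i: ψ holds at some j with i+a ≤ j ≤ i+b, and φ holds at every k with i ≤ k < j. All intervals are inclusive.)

0

Evaluate at each i in [0,3]:
  i=0: ✗ (lhs fails at k=0 before rhs at j=4)
  i=1: ✗ (no rhs in [5,5])
  i=2: ✗ (no rhs in [6,6])
  i=3: ✗ (no rhs in [7,7])
Positions where it holds: {} → 0.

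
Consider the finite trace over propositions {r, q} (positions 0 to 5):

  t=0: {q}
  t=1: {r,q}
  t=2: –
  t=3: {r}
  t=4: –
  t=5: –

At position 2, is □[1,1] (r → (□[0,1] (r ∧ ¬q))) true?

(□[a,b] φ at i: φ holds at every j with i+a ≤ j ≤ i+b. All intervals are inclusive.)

Does not hold

Check (r → (□[0,1] (r ∧ ¬q))) at every j in [3,3]:
  j=3: antecedent true; consequent fails at 4 → ✗
Fails at j=3 → formula fails.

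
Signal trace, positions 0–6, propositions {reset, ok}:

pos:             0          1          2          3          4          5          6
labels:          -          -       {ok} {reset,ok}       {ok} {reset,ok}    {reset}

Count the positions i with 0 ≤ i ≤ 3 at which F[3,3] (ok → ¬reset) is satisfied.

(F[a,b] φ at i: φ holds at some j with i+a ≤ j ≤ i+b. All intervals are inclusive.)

2

Evaluate at each i in [0,3]:
  i=0: ✗ (none in [3,3])
  i=1: ✓ (witness j=4)
  i=2: ✗ (none in [5,5])
  i=3: ✓ (witness j=6)
Positions where it holds: {1, 3} → 2.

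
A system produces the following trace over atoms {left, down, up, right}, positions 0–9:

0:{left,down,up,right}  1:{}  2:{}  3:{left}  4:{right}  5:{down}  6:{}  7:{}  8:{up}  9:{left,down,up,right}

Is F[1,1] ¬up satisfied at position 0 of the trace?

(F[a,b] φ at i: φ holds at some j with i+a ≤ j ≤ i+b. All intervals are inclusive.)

True

Check ¬up at each j in [1,1]:
  j=1: true
Found at j=1 → formula holds.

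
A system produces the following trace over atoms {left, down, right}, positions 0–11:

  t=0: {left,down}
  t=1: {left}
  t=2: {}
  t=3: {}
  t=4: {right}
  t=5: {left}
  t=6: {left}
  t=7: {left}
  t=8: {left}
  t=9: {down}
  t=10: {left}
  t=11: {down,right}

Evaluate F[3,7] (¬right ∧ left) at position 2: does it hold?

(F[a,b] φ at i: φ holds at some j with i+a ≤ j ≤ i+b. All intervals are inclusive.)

Check (¬right ∧ left) at each j in [5,9]:
  j=5: true
  j=6: true
  j=7: true
  j=8: true
  j=9: false
Found at j=5 → formula holds.

Holds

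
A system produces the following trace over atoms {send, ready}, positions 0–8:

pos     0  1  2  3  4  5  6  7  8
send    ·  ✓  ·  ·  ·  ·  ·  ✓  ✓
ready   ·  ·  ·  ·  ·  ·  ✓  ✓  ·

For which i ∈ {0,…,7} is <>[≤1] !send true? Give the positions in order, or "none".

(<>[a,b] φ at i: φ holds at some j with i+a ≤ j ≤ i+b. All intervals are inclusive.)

0, 1, 2, 3, 4, 5, 6

Evaluate at each i in [0,7]:
  i=0: ✓ (witness j=0)
  i=1: ✓ (witness j=2)
  i=2: ✓ (witness j=2)
  i=3: ✓ (witness j=3)
  i=4: ✓ (witness j=4)
  i=5: ✓ (witness j=5)
  i=6: ✓ (witness j=6)
  i=7: ✗ (none in [7,8])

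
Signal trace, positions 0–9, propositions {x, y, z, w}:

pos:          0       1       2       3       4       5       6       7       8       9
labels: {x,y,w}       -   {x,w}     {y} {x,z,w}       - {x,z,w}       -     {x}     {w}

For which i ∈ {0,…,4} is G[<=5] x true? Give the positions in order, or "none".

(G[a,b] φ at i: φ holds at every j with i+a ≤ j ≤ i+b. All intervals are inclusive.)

none

Evaluate at each i in [0,4]:
  i=0: ✗ (fails at j=1)
  i=1: ✗ (fails at j=1)
  i=2: ✗ (fails at j=3)
  i=3: ✗ (fails at j=3)
  i=4: ✗ (fails at j=5)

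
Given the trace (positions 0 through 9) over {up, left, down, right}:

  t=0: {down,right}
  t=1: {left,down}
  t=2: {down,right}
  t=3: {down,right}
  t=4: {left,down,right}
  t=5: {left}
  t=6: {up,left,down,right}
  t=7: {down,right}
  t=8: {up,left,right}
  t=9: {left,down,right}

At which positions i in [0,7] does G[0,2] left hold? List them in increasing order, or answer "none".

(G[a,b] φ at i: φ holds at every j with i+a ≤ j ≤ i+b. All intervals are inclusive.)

Evaluate at each i in [0,7]:
  i=0: ✗ (fails at j=0)
  i=1: ✗ (fails at j=2)
  i=2: ✗ (fails at j=2)
  i=3: ✗ (fails at j=3)
  i=4: ✓ (all of [4,6])
  i=5: ✗ (fails at j=7)
  i=6: ✗ (fails at j=7)
  i=7: ✗ (fails at j=7)

4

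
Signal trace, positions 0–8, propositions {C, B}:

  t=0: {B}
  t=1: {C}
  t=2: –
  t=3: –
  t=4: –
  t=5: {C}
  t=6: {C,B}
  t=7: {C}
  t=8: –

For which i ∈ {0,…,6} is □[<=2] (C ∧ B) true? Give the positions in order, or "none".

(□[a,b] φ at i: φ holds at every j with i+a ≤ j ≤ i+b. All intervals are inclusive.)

Evaluate at each i in [0,6]:
  i=0: ✗ (fails at j=0)
  i=1: ✗ (fails at j=1)
  i=2: ✗ (fails at j=2)
  i=3: ✗ (fails at j=3)
  i=4: ✗ (fails at j=4)
  i=5: ✗ (fails at j=5)
  i=6: ✗ (fails at j=7)

none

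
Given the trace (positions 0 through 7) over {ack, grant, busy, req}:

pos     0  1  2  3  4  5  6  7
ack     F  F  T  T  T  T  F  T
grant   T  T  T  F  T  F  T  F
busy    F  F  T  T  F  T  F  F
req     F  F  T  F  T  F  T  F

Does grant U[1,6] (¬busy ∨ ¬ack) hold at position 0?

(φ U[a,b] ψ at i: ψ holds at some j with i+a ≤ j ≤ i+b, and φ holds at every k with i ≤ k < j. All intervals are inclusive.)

Need some j in [1,6] with (¬busy ∨ ¬ack), and grant at every k in [0,j-1].
  j=1: (¬busy ∨ ¬ack) holds; grant holds at every k in [0,0] → satisfied.

Yes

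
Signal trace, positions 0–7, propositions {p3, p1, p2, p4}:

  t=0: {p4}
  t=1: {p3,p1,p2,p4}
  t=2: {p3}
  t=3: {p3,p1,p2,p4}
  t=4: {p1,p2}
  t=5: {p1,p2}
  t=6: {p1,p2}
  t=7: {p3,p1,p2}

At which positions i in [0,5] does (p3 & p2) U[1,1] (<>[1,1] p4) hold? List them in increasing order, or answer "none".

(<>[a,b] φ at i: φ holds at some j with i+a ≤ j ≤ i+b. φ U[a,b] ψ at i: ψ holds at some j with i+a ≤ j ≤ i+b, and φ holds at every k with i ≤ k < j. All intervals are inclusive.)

Evaluate at each i in [0,5]:
  i=0: ✗ (no rhs in [1,1])
  i=1: ✓ (rhs at j=2; lhs holds on [1,1])
  i=2: ✗ (no rhs in [3,3])
  i=3: ✗ (no rhs in [4,4])
  i=4: ✗ (no rhs in [5,5])
  i=5: ✗ (no rhs in [6,6])

1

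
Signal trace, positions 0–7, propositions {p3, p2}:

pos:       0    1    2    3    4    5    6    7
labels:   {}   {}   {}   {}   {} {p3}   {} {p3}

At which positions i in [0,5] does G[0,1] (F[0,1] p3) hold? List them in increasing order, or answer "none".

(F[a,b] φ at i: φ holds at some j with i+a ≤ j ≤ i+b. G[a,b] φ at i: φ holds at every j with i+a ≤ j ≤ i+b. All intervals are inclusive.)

4, 5

Evaluate at each i in [0,5]:
  i=0: ✗ (fails at j=0)
  i=1: ✗ (fails at j=1)
  i=2: ✗ (fails at j=2)
  i=3: ✗ (fails at j=3)
  i=4: ✓ (all of [4,5])
  i=5: ✓ (all of [5,6])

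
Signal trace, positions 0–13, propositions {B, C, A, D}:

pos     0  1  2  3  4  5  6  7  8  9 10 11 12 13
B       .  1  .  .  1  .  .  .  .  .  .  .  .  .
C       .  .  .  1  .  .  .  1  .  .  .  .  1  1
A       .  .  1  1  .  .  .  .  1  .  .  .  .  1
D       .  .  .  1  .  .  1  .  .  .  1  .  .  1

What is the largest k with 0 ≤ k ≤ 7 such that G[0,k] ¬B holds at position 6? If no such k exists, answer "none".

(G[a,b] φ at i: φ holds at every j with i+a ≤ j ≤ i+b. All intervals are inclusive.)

¬B must hold from j=6 onward; find where it first fails.
  j=6: holds
  j=7: holds
  j=8: holds
  j=9: holds
  j=10: holds
  j=11: holds
  j=12: holds
  j=13: holds
Holds through j=13; largest k = 7.

7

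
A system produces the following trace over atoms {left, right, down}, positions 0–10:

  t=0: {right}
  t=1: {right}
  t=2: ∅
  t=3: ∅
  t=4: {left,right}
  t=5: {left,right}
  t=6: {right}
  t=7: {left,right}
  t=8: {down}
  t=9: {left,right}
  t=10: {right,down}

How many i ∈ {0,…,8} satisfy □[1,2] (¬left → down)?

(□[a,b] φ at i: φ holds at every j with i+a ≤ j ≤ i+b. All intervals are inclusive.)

4

Evaluate at each i in [0,8]:
  i=0: ✗ (fails at j=1)
  i=1: ✗ (fails at j=2)
  i=2: ✗ (fails at j=3)
  i=3: ✓ (all of [4,5])
  i=4: ✗ (fails at j=6)
  i=5: ✗ (fails at j=6)
  i=6: ✓ (all of [7,8])
  i=7: ✓ (all of [8,9])
  i=8: ✓ (all of [9,10])
Positions where it holds: {3, 6, 7, 8} → 4.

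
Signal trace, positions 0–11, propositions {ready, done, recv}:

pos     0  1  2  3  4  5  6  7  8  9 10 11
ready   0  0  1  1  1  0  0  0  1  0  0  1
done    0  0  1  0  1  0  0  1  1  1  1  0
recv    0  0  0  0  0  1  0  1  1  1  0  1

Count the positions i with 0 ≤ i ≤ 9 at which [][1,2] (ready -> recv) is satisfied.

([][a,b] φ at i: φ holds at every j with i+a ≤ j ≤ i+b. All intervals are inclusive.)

Evaluate at each i in [0,9]:
  i=0: ✗ (fails at j=2)
  i=1: ✗ (fails at j=2)
  i=2: ✗ (fails at j=3)
  i=3: ✗ (fails at j=4)
  i=4: ✓ (all of [5,6])
  i=5: ✓ (all of [6,7])
  i=6: ✓ (all of [7,8])
  i=7: ✓ (all of [8,9])
  i=8: ✓ (all of [9,10])
  i=9: ✓ (all of [10,11])
Positions where it holds: {4, 5, 6, 7, 8, 9} → 6.

6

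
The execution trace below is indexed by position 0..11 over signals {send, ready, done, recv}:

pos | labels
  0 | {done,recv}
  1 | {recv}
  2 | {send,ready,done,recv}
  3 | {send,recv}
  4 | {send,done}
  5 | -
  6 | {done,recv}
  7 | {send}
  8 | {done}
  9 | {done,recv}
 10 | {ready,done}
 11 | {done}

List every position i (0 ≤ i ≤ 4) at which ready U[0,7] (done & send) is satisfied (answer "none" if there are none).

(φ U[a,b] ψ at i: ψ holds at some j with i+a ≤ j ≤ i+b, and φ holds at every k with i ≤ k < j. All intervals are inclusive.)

Evaluate at each i in [0,4]:
  i=0: ✗ (lhs fails at k=0 before rhs at j=2)
  i=1: ✗ (lhs fails at k=1 before rhs at j=2)
  i=2: ✓ (rhs at j=2)
  i=3: ✗ (lhs fails at k=3 before rhs at j=4)
  i=4: ✓ (rhs at j=4)

2, 4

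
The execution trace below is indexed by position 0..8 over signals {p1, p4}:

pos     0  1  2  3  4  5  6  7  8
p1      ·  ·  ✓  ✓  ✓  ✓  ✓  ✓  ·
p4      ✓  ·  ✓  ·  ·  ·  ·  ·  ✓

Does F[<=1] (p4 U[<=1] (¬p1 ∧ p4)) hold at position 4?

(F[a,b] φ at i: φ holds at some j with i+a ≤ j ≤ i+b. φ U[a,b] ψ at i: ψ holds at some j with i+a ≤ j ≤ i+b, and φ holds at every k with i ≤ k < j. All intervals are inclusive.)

Check (p4 U[<=1] (¬p1 ∧ p4)) at each j in [4,5]:
  j=4: fails
  j=5: fails
No position in the window satisfies it → formula fails.

False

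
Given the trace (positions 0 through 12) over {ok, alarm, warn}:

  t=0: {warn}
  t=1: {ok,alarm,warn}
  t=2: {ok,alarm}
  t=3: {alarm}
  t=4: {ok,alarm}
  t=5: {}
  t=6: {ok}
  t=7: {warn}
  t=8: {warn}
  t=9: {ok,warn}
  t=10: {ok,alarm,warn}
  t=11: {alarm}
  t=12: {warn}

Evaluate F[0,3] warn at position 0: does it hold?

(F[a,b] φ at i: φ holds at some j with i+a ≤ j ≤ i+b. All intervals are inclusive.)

Holds

Check warn at each j in [0,3]:
  j=0: true
  j=1: true
  j=2: false
  j=3: false
Found at j=0 → formula holds.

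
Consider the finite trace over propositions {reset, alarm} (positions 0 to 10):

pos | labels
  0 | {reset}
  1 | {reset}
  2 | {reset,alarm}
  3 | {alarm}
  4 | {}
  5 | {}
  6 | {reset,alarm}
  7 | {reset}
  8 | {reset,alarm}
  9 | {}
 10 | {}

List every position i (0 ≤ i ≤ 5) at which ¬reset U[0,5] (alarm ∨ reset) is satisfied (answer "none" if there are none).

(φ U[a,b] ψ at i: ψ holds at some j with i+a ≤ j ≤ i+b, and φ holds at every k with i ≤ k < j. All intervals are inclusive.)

Evaluate at each i in [0,5]:
  i=0: ✓ (rhs at j=0)
  i=1: ✓ (rhs at j=1)
  i=2: ✓ (rhs at j=2)
  i=3: ✓ (rhs at j=3)
  i=4: ✓ (rhs at j=6; lhs holds on [4,5])
  i=5: ✓ (rhs at j=6; lhs holds on [5,5])

0, 1, 2, 3, 4, 5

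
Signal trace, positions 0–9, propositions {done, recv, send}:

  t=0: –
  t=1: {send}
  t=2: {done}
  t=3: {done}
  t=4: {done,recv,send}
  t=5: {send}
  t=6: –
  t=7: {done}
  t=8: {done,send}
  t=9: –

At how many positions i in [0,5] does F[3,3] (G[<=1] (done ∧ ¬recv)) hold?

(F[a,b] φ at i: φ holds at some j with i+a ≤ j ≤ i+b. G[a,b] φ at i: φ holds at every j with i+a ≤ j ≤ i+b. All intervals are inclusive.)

1

Evaluate at each i in [0,5]:
  i=0: ✗ (none in [3,3])
  i=1: ✗ (none in [4,4])
  i=2: ✗ (none in [5,5])
  i=3: ✗ (none in [6,6])
  i=4: ✓ (witness j=7)
  i=5: ✗ (none in [8,8])
Positions where it holds: {4} → 1.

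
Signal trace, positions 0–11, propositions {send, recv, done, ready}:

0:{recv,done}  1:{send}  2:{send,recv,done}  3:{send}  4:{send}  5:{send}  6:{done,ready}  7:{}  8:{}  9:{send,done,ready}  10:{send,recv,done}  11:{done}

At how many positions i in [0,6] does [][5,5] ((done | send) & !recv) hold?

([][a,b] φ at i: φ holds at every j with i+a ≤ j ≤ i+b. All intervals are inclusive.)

4

Evaluate at each i in [0,6]:
  i=0: ✓ (all of [5,5])
  i=1: ✓ (all of [6,6])
  i=2: ✗ (fails at j=7)
  i=3: ✗ (fails at j=8)
  i=4: ✓ (all of [9,9])
  i=5: ✗ (fails at j=10)
  i=6: ✓ (all of [11,11])
Positions where it holds: {0, 1, 4, 6} → 4.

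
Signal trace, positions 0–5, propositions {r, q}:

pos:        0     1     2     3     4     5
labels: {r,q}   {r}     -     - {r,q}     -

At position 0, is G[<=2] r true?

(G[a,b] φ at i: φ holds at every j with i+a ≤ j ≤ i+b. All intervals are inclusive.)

Check r at every j in [0,2]:
  j=0: true
  j=1: true
  j=2: false
Fails at j=2 → formula fails.

Does not hold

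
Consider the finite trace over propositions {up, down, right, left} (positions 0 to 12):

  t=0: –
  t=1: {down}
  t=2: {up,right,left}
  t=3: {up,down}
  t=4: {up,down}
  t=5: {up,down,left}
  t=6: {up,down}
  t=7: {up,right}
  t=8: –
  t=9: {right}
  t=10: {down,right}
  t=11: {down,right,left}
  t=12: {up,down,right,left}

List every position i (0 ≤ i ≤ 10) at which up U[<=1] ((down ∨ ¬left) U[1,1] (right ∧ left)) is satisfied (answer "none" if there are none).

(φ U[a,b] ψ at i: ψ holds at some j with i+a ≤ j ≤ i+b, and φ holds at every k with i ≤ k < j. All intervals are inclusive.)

1, 10

Evaluate at each i in [0,10]:
  i=0: ✗ (lhs fails at k=0 before rhs at j=1)
  i=1: ✓ (rhs at j=1)
  i=2: ✗ (no rhs in [2,3])
  i=3: ✗ (no rhs in [3,4])
  i=4: ✗ (no rhs in [4,5])
  i=5: ✗ (no rhs in [5,6])
  i=6: ✗ (no rhs in [6,7])
  i=7: ✗ (no rhs in [7,8])
  i=8: ✗ (no rhs in [8,9])
  i=9: ✗ (lhs fails at k=9 before rhs at j=10)
  i=10: ✓ (rhs at j=10)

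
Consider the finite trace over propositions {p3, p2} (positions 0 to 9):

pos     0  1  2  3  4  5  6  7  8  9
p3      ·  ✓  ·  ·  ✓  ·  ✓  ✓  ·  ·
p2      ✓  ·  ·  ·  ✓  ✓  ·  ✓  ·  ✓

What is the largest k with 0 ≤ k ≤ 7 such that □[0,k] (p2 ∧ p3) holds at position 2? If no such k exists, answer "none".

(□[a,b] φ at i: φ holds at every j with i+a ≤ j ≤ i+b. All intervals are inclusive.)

(p2 ∧ p3) must hold from j=2 onward; find where it first fails.
  j=2: fails → no k works.

none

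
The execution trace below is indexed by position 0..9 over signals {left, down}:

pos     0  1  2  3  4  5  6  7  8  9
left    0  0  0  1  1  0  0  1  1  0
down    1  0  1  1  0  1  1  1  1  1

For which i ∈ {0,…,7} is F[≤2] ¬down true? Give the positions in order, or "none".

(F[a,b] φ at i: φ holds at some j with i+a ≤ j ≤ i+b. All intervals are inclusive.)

Evaluate at each i in [0,7]:
  i=0: ✓ (witness j=1)
  i=1: ✓ (witness j=1)
  i=2: ✓ (witness j=4)
  i=3: ✓ (witness j=4)
  i=4: ✓ (witness j=4)
  i=5: ✗ (none in [5,7])
  i=6: ✗ (none in [6,8])
  i=7: ✗ (none in [7,9])

0, 1, 2, 3, 4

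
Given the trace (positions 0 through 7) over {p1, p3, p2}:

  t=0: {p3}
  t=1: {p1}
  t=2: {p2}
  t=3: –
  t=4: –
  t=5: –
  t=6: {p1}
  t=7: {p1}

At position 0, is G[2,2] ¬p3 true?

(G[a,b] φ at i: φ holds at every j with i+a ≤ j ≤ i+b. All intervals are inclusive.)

Check ¬p3 at every j in [2,2]:
  j=2: true
All positions satisfy it → formula holds.

Holds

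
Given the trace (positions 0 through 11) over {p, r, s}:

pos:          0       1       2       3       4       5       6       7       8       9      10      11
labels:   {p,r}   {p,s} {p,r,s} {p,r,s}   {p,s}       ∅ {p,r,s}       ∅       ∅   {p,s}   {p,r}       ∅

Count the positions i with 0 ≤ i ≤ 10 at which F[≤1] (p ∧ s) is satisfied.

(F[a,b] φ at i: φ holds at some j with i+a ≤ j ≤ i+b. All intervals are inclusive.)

9

Evaluate at each i in [0,10]:
  i=0: ✓ (witness j=1)
  i=1: ✓ (witness j=1)
  i=2: ✓ (witness j=2)
  i=3: ✓ (witness j=3)
  i=4: ✓ (witness j=4)
  i=5: ✓ (witness j=6)
  i=6: ✓ (witness j=6)
  i=7: ✗ (none in [7,8])
  i=8: ✓ (witness j=9)
  i=9: ✓ (witness j=9)
  i=10: ✗ (none in [10,11])
Positions where it holds: {0, 1, 2, 3, 4, 5, 6, 8, 9} → 9.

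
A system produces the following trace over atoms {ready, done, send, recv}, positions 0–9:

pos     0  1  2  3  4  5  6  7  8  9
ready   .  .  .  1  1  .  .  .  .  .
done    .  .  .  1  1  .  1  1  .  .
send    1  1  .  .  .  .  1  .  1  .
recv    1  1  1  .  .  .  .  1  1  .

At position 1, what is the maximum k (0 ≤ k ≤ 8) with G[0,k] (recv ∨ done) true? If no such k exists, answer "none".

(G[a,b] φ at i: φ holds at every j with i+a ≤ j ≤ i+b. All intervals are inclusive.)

(recv ∨ done) must hold from j=1 onward; find where it first fails.
  j=1: holds
  j=2: holds
  j=3: holds
  j=4: holds
  j=5: fails
Holds on [1,4], so largest k = 3.

3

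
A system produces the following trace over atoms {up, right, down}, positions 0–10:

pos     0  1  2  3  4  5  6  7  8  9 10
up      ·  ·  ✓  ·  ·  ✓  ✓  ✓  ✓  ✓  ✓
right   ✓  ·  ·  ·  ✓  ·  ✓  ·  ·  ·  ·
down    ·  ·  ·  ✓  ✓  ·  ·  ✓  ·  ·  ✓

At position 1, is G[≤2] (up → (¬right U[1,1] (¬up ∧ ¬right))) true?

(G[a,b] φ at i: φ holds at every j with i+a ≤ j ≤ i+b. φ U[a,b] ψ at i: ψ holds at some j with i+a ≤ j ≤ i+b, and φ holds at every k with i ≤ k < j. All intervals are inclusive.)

Check (up → (¬right U[1,1] (¬up ∧ ¬right))) at every j in [1,3]:
  j=1: antecedent false → ✓
  j=2: antecedent true; consequent holds → ✓
  j=3: antecedent false → ✓
All positions satisfy it → formula holds.

Yes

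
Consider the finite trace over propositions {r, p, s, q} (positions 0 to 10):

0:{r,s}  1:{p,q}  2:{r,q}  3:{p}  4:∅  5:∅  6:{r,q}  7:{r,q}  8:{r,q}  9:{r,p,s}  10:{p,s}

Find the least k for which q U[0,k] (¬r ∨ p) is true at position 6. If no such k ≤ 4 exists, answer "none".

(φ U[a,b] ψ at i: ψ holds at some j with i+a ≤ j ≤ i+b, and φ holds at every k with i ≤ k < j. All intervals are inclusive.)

3

Need earliest j ≥ 6 with (¬r ∨ p), and q at every k in [6,j-1].
  j=6: rhs fails.
  j=7: rhs fails.
  j=8: rhs fails.
  j=9: rhs holds; lhs holds on [6,8]. k = 3.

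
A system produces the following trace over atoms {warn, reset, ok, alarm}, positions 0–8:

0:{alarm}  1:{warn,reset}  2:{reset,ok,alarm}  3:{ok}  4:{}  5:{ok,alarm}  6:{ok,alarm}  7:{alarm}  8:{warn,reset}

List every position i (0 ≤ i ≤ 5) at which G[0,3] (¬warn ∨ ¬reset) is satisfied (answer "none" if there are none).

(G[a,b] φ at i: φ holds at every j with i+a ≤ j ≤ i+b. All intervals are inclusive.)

Evaluate at each i in [0,5]:
  i=0: ✗ (fails at j=1)
  i=1: ✗ (fails at j=1)
  i=2: ✓ (all of [2,5])
  i=3: ✓ (all of [3,6])
  i=4: ✓ (all of [4,7])
  i=5: ✗ (fails at j=8)

2, 3, 4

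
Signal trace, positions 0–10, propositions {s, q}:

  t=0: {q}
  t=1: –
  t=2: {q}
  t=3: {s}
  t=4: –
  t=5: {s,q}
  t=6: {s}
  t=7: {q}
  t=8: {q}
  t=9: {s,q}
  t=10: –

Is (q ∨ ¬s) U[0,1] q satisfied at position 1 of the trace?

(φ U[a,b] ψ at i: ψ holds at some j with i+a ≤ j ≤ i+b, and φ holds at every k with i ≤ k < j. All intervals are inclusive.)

Need some j in [1,2] with q, and (q ∨ ¬s) at every k in [1,j-1].
  j=1: q false.
  j=2: q holds; (q ∨ ¬s) holds at every k in [1,1] → satisfied.

Yes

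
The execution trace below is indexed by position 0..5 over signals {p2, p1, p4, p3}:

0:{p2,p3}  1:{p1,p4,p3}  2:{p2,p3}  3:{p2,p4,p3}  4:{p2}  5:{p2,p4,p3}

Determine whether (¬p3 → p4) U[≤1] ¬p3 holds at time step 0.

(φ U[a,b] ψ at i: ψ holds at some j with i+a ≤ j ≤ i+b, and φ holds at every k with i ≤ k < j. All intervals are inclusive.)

Need some j in [0,1] with ¬p3, and (¬p3 → p4) at every k in [0,j-1].
  j=0: ¬p3 false.
  j=1: ¬p3 false.
No j in the window works → until fails.

Does not hold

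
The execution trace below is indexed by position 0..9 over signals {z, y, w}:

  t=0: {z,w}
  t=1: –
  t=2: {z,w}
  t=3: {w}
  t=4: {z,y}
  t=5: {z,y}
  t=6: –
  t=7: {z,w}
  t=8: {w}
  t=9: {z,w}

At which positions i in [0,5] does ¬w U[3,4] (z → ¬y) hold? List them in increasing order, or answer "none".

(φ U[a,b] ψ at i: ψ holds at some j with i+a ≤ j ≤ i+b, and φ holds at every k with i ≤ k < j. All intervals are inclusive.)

4

Evaluate at each i in [0,5]:
  i=0: ✗ (lhs fails at k=0 before rhs at j=3)
  i=1: ✗ (no rhs in [4,5])
  i=2: ✗ (lhs fails at k=2 before rhs at j=6)
  i=3: ✗ (lhs fails at k=3 before rhs at j=6)
  i=4: ✓ (rhs at j=7; lhs holds on [4,6])
  i=5: ✗ (lhs fails at k=7 before rhs at j=8)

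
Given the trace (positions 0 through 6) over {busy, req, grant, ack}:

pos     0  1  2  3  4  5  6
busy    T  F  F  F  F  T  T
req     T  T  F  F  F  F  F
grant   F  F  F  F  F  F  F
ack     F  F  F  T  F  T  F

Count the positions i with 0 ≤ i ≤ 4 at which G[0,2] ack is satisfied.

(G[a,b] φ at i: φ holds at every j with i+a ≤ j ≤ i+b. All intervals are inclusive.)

Evaluate at each i in [0,4]:
  i=0: ✗ (fails at j=0)
  i=1: ✗ (fails at j=1)
  i=2: ✗ (fails at j=2)
  i=3: ✗ (fails at j=4)
  i=4: ✗ (fails at j=4)
Positions where it holds: {} → 0.

0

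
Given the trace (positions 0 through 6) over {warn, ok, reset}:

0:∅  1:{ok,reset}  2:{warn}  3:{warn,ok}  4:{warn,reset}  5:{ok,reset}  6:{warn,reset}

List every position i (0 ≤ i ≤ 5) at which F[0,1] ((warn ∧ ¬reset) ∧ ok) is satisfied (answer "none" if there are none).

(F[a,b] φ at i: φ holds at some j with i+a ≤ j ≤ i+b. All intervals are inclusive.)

2, 3

Evaluate at each i in [0,5]:
  i=0: ✗ (none in [0,1])
  i=1: ✗ (none in [1,2])
  i=2: ✓ (witness j=3)
  i=3: ✓ (witness j=3)
  i=4: ✗ (none in [4,5])
  i=5: ✗ (none in [5,6])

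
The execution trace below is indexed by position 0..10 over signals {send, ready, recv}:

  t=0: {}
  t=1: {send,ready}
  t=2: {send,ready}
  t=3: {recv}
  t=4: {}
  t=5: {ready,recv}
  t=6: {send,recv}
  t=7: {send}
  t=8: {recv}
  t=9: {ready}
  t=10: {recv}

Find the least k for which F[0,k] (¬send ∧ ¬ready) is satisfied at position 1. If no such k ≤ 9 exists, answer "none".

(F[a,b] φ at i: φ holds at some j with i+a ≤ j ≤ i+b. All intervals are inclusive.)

Scan j = 1,2,… for (¬send ∧ ¬ready):
  j=1: fails
  j=2: fails
  j=3: holds
First hit at j=3, so smallest k = 3-1 = 2.

2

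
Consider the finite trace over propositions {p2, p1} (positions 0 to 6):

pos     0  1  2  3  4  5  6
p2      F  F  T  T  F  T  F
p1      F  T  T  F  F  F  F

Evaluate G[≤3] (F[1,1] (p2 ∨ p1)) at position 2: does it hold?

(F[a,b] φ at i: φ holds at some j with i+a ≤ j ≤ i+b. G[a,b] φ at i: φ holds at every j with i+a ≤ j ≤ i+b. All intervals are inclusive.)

False

Check F[1,1] (p2 ∨ p1) at every j in [2,5]:
  j=2: holds (witness at 3)
  j=3: fails (none in [4,4])
  j=4: holds (witness at 5)
  j=5: fails (none in [6,6])
Fails at j=3 → formula fails.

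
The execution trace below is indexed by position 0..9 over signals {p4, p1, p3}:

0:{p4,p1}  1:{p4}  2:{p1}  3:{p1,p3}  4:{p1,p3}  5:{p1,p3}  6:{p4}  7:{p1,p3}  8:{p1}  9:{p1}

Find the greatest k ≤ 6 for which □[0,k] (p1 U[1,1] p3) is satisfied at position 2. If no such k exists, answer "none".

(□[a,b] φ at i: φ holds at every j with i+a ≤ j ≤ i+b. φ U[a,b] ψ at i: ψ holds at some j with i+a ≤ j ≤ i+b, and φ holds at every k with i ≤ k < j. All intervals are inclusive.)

2

(p1 U[1,1] p3) must hold from j=2 onward; find where it first fails.
  j=2: holds
  j=3: holds
  j=4: holds
  j=5: fails
Holds on [2,4], so largest k = 2.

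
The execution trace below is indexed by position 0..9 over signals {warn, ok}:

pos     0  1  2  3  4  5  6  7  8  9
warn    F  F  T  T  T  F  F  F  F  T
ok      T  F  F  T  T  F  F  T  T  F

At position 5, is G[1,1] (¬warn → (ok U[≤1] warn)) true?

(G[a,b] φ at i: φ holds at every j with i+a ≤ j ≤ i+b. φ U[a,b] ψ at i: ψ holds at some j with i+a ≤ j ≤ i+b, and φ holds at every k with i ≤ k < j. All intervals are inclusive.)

False

Check (¬warn → (ok U[≤1] warn)) at every j in [6,6]:
  j=6: antecedent true; consequent fails → ✗
Fails at j=6 → formula fails.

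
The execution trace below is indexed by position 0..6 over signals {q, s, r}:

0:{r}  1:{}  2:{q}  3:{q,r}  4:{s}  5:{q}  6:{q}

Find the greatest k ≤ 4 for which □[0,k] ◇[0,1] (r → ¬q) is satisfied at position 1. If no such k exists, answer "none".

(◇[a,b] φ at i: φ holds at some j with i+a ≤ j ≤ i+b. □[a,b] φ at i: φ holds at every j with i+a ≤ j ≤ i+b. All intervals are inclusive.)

4

◇[0,1] (r → ¬q) must hold from j=1 onward; find where it first fails.
  j=1: holds
  j=2: holds
  j=3: holds
  j=4: holds
  j=5: holds
Holds through j=5; largest k = 4.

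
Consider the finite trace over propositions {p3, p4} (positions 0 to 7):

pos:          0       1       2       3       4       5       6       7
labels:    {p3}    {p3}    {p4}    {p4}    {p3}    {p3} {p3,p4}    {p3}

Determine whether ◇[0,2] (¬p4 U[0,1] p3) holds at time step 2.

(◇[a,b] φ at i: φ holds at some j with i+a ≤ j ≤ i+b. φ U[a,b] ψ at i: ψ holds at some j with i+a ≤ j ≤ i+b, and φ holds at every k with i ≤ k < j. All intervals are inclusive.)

Holds

Check (¬p4 U[0,1] p3) at each j in [2,4]:
  j=2: fails
  j=3: fails
  j=4: holds
Found at j=4 → formula holds.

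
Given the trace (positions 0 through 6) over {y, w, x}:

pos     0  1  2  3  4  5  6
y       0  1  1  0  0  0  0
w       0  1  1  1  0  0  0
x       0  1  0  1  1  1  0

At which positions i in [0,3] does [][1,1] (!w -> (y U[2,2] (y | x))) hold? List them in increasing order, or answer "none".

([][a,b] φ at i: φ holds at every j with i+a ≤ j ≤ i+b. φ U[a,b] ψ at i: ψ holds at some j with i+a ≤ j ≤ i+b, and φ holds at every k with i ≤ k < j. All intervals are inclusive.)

Evaluate at each i in [0,3]:
  i=0: ✓ (all of [1,1])
  i=1: ✓ (all of [2,2])
  i=2: ✓ (all of [3,3])
  i=3: ✗ (fails at j=4)

0, 1, 2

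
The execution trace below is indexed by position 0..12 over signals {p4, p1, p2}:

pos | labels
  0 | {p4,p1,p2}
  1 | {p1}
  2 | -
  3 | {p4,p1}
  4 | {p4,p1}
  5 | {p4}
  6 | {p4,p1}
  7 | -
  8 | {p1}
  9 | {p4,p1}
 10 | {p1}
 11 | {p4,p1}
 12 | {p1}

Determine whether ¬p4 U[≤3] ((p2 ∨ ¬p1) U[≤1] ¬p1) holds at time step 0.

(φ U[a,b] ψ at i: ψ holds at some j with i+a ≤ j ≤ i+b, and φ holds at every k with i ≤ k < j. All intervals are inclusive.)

Does not hold

Need some j in [0,3] with ((p2 ∨ ¬p1) U[≤1] ¬p1), and ¬p4 at every k in [0,j-1].
  j=0: ((p2 ∨ ¬p1) U[≤1] ¬p1) — fails.
  j=1: ((p2 ∨ ¬p1) U[≤1] ¬p1) — fails.
  j=2: ((p2 ∨ ¬p1) U[≤1] ¬p1) holds, but ¬p4 fails at k=0 → not this j.
  j=3: ((p2 ∨ ¬p1) U[≤1] ¬p1) — fails.
No j in the window works → until fails.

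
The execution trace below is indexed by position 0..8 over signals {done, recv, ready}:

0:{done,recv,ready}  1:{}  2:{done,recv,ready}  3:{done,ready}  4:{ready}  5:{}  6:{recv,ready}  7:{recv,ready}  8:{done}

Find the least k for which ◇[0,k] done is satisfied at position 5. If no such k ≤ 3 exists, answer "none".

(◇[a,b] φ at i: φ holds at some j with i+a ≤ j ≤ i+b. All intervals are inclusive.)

Scan j = 5,6,… for done:
  j=5: fails
  j=6: fails
  j=7: fails
  j=8: holds
First hit at j=8, so smallest k = 8-5 = 3.

3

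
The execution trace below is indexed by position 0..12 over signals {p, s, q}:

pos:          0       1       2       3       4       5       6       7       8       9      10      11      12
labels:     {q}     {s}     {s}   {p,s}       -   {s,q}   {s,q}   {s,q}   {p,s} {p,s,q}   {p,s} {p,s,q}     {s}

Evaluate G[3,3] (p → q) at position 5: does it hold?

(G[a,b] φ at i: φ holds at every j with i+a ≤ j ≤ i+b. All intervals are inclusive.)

Check (p → q) at every j in [8,8]:
  j=8: antecedent true; consequent false → ✗
Fails at j=8 → formula fails.

No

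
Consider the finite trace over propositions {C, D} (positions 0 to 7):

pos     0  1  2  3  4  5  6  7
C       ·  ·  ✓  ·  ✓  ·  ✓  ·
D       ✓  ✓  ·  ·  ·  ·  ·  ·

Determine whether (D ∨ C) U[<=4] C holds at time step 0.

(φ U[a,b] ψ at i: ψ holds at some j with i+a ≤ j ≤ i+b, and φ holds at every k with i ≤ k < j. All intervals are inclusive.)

True

Need some j in [0,4] with C, and (D ∨ C) at every k in [0,j-1].
  j=0: C false.
  j=1: C false.
  j=2: C holds; (D ∨ C) holds at every k in [0,1] → satisfied.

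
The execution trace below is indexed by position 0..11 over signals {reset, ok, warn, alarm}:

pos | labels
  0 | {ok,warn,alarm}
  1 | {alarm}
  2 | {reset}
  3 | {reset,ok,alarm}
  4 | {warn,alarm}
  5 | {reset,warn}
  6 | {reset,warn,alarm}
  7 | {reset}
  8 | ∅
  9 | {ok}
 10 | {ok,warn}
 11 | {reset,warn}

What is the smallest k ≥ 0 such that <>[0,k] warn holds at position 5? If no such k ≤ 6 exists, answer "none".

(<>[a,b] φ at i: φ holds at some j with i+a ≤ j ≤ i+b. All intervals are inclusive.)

0

Scan j = 5,6,… for warn:
  j=5: holds
First hit at j=5, so smallest k = 5-5 = 0.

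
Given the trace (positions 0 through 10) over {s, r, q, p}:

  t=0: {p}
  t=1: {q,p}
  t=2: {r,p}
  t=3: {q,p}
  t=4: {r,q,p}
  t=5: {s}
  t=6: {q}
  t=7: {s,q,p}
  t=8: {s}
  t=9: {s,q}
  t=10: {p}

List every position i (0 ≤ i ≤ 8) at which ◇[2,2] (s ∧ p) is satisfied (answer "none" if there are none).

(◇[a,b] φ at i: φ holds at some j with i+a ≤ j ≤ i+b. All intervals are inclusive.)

5

Evaluate at each i in [0,8]:
  i=0: ✗ (none in [2,2])
  i=1: ✗ (none in [3,3])
  i=2: ✗ (none in [4,4])
  i=3: ✗ (none in [5,5])
  i=4: ✗ (none in [6,6])
  i=5: ✓ (witness j=7)
  i=6: ✗ (none in [8,8])
  i=7: ✗ (none in [9,9])
  i=8: ✗ (none in [10,10])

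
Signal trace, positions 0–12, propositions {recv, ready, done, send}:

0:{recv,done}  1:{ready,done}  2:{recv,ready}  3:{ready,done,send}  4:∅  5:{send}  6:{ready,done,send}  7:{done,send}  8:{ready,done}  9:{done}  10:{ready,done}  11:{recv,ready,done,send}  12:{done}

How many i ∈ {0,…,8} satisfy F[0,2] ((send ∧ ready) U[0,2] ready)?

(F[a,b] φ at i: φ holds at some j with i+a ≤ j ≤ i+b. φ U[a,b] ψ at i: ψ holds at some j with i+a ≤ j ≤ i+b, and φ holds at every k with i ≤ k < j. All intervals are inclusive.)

Evaluate at each i in [0,8]:
  i=0: ✓ (witness j=1)
  i=1: ✓ (witness j=1)
  i=2: ✓ (witness j=2)
  i=3: ✓ (witness j=3)
  i=4: ✓ (witness j=6)
  i=5: ✓ (witness j=6)
  i=6: ✓ (witness j=6)
  i=7: ✓ (witness j=8)
  i=8: ✓ (witness j=8)
Positions where it holds: {0, 1, 2, 3, 4, 5, 6, 7, 8} → 9.

9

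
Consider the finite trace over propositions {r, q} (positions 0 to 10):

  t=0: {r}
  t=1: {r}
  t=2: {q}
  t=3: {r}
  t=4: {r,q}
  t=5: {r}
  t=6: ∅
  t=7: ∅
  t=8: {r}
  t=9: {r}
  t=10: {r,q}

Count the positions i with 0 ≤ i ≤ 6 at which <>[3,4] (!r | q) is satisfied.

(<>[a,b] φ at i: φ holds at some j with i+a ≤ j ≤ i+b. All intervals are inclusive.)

6

Evaluate at each i in [0,6]:
  i=0: ✓ (witness j=4)
  i=1: ✓ (witness j=4)
  i=2: ✓ (witness j=6)
  i=3: ✓ (witness j=6)
  i=4: ✓ (witness j=7)
  i=5: ✗ (none in [8,9])
  i=6: ✓ (witness j=10)
Positions where it holds: {0, 1, 2, 3, 4, 6} → 6.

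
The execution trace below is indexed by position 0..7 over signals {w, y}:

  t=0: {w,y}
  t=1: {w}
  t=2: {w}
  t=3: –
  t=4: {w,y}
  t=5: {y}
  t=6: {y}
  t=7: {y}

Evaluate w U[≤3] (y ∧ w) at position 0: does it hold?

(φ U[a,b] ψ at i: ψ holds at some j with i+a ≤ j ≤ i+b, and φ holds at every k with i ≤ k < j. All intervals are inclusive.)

Holds

Need some j in [0,3] with (y ∧ w), and w at every k in [0,j-1].
  j=0: (y ∧ w) holds; no prefix to check → satisfied.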